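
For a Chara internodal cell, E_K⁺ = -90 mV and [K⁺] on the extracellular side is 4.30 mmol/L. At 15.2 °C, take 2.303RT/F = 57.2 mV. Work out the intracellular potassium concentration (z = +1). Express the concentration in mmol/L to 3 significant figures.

Nernst: E = (57.2/1) · log₁₀([out]/[in]), so log₁₀([out]/[in]) = -90.0 × 1 / 57.2 = -1.5734.
[out]/[in] = 10^(-1.5734) = 0.0267.
[in] = 4.30 / 0.0267 = 161 mmol/L.

161 mmol/L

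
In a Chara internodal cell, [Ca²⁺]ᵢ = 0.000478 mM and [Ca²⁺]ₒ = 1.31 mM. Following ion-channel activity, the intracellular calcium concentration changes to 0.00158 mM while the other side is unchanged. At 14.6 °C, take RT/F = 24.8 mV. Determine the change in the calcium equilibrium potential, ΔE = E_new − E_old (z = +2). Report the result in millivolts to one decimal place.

-14.8 mV

E_old = (24.8/2)·ln(1.31/0.000478) = 98.16 mV
E_new = (24.8/2)·ln(1.31/0.00158) = 83.33 mV
ΔE = 83.33 − (98.16) = -14.83 mV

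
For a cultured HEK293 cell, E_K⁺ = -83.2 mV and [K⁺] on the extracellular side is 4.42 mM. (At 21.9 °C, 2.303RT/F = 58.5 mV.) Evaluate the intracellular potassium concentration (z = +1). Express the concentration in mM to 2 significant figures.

120 mM

Nernst: E = (58.5/1) · log₁₀([out]/[in]), so log₁₀([out]/[in]) = -83.2 × 1 / 58.5 = -1.4222.
[out]/[in] = 10^(-1.4222) = 0.03782.
[in] = 4.42 / 0.03782 = 116.9 mM.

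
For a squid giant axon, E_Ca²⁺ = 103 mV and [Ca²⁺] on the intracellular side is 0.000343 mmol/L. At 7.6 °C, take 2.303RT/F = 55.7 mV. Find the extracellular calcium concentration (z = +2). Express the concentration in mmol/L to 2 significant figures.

1.7 mmol/L

Nernst: E = (55.7/2) · log₁₀([out]/[in]), so log₁₀([out]/[in]) = 103.0 × 2 / 55.7 = 3.6984.
[out]/[in] = 10^(3.6984) = 4993.
[out] = 4993 × 0.000343 = 1.713 mmol/L.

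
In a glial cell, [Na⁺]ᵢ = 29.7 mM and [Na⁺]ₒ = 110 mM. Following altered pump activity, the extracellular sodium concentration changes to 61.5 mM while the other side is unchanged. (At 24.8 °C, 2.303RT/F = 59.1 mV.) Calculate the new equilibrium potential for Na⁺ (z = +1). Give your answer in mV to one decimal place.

After the shift: [Na⁺]_out = 61.5, [Na⁺]_in = 29.7 mM.
E_new = (59.1/1)·log₁₀(61.5/29.7) = 59.10 · (0.3161) = 18.68 mV

18.7 mV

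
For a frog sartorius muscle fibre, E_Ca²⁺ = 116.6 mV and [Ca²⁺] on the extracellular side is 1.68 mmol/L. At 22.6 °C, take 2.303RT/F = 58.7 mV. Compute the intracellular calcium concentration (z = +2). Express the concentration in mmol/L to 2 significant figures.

Nernst: E = (58.7/2) · log₁₀([out]/[in]), so log₁₀([out]/[in]) = 116.6 × 2 / 58.7 = 3.9727.
[out]/[in] = 10^(3.9727) = 9392.
[in] = 1.68 / 9392 = 0.0001789 mmol/L.

0.00018 mmol/L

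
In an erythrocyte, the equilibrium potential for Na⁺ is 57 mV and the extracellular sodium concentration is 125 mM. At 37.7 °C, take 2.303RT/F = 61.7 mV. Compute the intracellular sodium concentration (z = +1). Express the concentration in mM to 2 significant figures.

Nernst: E = (61.7/1) · log₁₀([out]/[in]), so log₁₀([out]/[in]) = 57.0 × 1 / 61.7 = 0.9238.
[out]/[in] = 10^(0.9238) = 8.391.
[in] = 125 / 8.391 = 14.9 mM.

15 mM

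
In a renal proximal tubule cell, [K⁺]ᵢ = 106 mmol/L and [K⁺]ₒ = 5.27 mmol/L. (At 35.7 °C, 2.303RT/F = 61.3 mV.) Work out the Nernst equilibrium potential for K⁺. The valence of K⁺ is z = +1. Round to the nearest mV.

-80 mV

E = (61.3/z) · log₁₀([K⁺]_out/[K⁺]_in) with z = +1.
= (61.3/1) · log₁₀(5.27/106) = 61.30 · log₁₀(0.04972)
= 61.30 · (-1.3035) = -79.90 mV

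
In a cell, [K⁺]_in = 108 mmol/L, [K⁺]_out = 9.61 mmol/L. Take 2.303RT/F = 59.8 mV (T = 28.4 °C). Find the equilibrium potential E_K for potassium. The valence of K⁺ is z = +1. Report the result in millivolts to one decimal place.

-62.8 mV

E = (59.8/z) · log₁₀([K⁺]_out/[K⁺]_in) with z = +1.
= (59.8/1) · log₁₀(9.61/108) = 59.80 · log₁₀(0.08898)
= 59.80 · (-1.0507) = -62.83 mV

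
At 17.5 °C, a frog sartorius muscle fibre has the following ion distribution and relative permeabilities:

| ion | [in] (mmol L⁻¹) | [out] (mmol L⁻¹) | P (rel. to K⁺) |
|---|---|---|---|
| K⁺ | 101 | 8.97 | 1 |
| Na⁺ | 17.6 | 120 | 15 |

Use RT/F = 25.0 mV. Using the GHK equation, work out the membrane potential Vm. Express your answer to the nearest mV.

Vm = 25.0 · ln[(Σ P·[cation]ₒ + Σ P·[anion]ᵢ) / (Σ P·[cation]ᵢ + Σ P·[anion]ₒ)]
Numerator = 1×8.97 + 15×120 = 1809
Denominator = 1×101 + 15×17.6 = 365
Vm = 25.0 · ln(4.9561) = 25.0 × (1.6006) = 40.02 mV

40 mV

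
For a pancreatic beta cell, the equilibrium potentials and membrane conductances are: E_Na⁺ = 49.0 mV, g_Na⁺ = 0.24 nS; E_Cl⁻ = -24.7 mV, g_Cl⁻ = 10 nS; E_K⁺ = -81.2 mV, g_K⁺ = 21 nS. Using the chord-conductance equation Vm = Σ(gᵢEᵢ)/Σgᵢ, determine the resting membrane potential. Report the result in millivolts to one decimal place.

-62.1 mV

Σ gᵢEᵢ = 0.24·(49.0) + 10·(-24.7) + 21·(-81.2) = -1940.44
Σ gᵢ = 0.24 + 10 + 21 = 31.24
Vm = -1940.44 / 31.24 = -62.11 mV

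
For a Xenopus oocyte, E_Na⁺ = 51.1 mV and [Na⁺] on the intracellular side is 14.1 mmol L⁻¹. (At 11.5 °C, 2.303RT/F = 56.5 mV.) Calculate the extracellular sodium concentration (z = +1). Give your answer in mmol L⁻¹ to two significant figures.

110 mmol L⁻¹

Nernst: E = (56.5/1) · log₁₀([out]/[in]), so log₁₀([out]/[in]) = 51.1 × 1 / 56.5 = 0.9044.
[out]/[in] = 10^(0.9044) = 8.025.
[out] = 8.025 × 14.1 = 113.1 mmol L⁻¹.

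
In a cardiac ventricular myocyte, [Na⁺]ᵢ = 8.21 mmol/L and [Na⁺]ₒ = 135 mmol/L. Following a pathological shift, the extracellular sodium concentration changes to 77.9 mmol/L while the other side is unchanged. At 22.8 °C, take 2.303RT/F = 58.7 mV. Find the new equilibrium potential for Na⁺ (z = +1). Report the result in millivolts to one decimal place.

57.4 mV

After the shift: [Na⁺]_out = 77.9, [Na⁺]_in = 8.21 mmol/L.
E_new = (58.7/1)·log₁₀(77.9/8.21) = 58.70 · (0.9772) = 57.36 mV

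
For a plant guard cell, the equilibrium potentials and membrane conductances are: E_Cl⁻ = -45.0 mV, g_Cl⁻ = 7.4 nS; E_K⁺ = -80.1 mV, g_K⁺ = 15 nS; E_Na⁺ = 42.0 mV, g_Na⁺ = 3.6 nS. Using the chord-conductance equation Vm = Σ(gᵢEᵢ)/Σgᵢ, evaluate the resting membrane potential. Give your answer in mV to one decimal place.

Σ gᵢEᵢ = 7.4·(-45.0) + 15·(-80.1) + 3.6·(42.0) = -1383.30
Σ gᵢ = 7.4 + 15 + 3.6 = 26
Vm = -1383.30 / 26 = -53.20 mV

-53.2 mV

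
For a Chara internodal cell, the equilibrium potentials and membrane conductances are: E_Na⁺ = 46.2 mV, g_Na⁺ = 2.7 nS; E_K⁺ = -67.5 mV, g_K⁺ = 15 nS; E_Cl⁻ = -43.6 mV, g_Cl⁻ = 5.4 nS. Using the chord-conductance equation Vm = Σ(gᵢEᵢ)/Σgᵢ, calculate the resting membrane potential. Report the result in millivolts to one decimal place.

-48.6 mV

Σ gᵢEᵢ = 2.7·(46.2) + 15·(-67.5) + 5.4·(-43.6) = -1123.20
Σ gᵢ = 2.7 + 15 + 5.4 = 23.1
Vm = -1123.20 / 23.1 = -48.62 mV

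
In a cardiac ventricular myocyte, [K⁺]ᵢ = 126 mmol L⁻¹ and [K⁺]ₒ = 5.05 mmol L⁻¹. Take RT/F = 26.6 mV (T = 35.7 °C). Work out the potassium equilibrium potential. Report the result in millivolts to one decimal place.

E = (26.6/z) · ln([K⁺]_out/[K⁺]_in) with z = +1.
= (26.6/1) · ln(5.05/126) = 26.60 · ln(0.04008)
= 26.60 · (-3.2169) = -85.57 mV

-85.6 mV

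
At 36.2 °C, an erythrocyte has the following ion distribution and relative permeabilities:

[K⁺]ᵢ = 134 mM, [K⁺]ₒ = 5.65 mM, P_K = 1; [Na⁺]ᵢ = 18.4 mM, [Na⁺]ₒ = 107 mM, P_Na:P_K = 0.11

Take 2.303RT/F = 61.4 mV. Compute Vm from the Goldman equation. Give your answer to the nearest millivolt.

-55 mV

Vm = 61.4 · log₁₀[(Σ P·[cation]ₒ + Σ P·[anion]ᵢ) / (Σ P·[cation]ᵢ + Σ P·[anion]ₒ)]
Numerator = 1×5.65 + 0.11×107 = 17.42
Denominator = 1×134 + 0.11×18.4 = 136
Vm = 61.4 · log₁₀(0.12807) = 61.4 × (-0.8926) = -54.80 mV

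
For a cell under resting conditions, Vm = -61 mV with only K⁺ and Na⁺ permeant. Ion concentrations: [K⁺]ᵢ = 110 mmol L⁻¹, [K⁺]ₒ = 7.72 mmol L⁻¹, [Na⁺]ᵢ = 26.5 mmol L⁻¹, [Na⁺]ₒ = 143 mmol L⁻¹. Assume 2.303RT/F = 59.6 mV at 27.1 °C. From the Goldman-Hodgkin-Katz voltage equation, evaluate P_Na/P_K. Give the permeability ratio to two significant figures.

0.019

Let α = P_Na/P_K. GHK: Vm = 59.6·log₁₀[(Kₒ + α·Naₒ)/(Kᵢ + α·Naᵢ)].
10^(Vm/59.6) = 10^(-61.0/59.6) = 0.094735
So 0.094735·(Kᵢ + α·Naᵢ) = Kₒ + α·Naₒ → α = (0.094735·110.0 − 7.72) / (143.0 − 0.094735·26.5)
α = (10.42 − 7.72) / (143.0 − 2.51) = 2.701/140.5 = 0.01922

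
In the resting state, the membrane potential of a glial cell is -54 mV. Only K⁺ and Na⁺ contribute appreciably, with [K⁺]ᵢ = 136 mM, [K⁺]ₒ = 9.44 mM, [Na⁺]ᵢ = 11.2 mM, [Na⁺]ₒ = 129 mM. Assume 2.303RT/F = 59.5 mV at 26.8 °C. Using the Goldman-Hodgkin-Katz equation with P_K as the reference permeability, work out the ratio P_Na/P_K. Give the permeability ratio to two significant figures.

0.058

Let α = P_Na/P_K. GHK: Vm = 59.5·log₁₀[(Kₒ + α·Naₒ)/(Kᵢ + α·Naᵢ)].
10^(Vm/59.5) = 10^(-54.0/59.5) = 0.12372
So 0.12372·(Kᵢ + α·Naᵢ) = Kₒ + α·Naₒ → α = (0.12372·136.0 − 9.44) / (129.0 − 0.12372·11.2)
α = (16.83 − 9.44) / (129.0 − 1.386) = 7.386/127.6 = 0.05788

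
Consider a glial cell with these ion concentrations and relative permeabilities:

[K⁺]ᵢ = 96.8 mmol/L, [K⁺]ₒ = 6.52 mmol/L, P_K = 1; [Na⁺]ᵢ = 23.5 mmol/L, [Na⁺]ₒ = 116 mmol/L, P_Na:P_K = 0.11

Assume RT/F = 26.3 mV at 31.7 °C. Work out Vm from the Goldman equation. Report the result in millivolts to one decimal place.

Vm = 26.3 · ln[(Σ P·[cation]ₒ + Σ P·[anion]ᵢ) / (Σ P·[cation]ᵢ + Σ P·[anion]ₒ)]
Numerator = 1×6.52 + 0.11×116 = 19.28
Denominator = 1×96.8 + 0.11×23.5 = 99.38
Vm = 26.3 · ln(0.19399) = 26.3 × (-1.6399) = -43.13 mV

-43.1 mV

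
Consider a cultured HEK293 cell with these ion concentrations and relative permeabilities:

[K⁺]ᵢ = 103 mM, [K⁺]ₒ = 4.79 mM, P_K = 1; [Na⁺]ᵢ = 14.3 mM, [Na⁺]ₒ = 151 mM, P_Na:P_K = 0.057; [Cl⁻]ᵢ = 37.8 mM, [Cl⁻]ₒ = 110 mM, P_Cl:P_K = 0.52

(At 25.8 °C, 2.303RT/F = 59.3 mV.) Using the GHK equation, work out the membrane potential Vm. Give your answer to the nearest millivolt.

-41 mV

Vm = 59.3 · log₁₀[(Σ P·[cation]ₒ + Σ P·[anion]ᵢ) / (Σ P·[cation]ᵢ + Σ P·[anion]ₒ)]
Numerator = 1×4.79 + 0.057×151 + 0.52×37.8 = 33.05
Denominator = 1×103 + 0.057×14.3 + 0.52×110 = 161
Vm = 59.3 · log₁₀(0.20528) = 59.3 × (-0.6877) = -40.78 mV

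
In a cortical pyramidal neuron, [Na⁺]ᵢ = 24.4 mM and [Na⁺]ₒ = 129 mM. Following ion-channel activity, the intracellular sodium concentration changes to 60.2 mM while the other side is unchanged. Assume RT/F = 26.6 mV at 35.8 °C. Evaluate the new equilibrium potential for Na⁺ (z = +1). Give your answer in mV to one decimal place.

After the shift: [Na⁺]_out = 129, [Na⁺]_in = 60.2 mM.
E_new = (26.6/1)·ln(129/60.2) = 26.60 · (0.7621) = 20.27 mV

20.3 mV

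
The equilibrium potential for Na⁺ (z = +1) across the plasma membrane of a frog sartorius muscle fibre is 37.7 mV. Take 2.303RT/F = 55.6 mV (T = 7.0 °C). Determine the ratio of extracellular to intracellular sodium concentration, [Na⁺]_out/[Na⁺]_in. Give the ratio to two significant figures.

4.8

log₁₀([out]/[in]) = E·z/(55.6) = 37.7 × 1 / 55.6 = 0.6781
[out]/[in] = 10^(0.6781) = 4.765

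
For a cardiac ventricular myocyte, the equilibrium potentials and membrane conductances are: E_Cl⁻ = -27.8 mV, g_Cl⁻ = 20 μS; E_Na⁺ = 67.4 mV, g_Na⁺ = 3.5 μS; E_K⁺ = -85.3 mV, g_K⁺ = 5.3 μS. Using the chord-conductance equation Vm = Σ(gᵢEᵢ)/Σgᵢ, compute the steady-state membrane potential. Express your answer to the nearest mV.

-27 mV

Σ gᵢEᵢ = 20·(-27.8) + 3.5·(67.4) + 5.3·(-85.3) = -772.19
Σ gᵢ = 20 + 3.5 + 5.3 = 28.8
Vm = -772.19 / 28.8 = -26.81 mV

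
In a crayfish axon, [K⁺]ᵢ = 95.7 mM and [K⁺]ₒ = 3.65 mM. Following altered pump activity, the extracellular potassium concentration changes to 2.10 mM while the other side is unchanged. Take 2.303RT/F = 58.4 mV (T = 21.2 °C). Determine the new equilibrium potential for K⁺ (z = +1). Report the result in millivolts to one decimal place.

-96.9 mV

After the shift: [K⁺]_out = 2.10, [K⁺]_in = 95.7 mM.
E_new = (58.4/1)·log₁₀(2.10/95.7) = 58.40 · (-1.6587) = -96.87 mV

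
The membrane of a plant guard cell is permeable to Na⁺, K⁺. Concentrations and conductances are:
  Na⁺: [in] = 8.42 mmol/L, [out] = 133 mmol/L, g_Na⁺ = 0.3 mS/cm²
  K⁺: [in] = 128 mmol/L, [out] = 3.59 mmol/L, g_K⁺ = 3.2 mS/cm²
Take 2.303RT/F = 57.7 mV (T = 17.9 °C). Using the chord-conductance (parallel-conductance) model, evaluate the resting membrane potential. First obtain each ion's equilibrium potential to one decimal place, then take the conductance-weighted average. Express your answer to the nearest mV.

E_Na⁺ = (57.7/1)·log₁₀(133/8.42) = 69.2 mV
E_K⁺ = (57.7/1)·log₁₀(3.59/128) = -89.6 mV
Vm = (Σ gᵢEᵢ)/(Σ gᵢ) = (0.3·69.2 + 3.2·-89.6) / (0.3 + 3.2)
= -265.96 / 3.5 = -75.99 mV

-76 mV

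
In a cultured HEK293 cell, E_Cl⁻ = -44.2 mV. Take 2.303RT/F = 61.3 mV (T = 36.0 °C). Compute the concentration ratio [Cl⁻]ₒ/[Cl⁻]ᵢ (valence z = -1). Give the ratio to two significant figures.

log₁₀([out]/[in]) = E·z/(61.3) = -44.2 × -1 / 61.3 = 0.7210
[out]/[in] = 10^(0.7210) = 5.261

5.3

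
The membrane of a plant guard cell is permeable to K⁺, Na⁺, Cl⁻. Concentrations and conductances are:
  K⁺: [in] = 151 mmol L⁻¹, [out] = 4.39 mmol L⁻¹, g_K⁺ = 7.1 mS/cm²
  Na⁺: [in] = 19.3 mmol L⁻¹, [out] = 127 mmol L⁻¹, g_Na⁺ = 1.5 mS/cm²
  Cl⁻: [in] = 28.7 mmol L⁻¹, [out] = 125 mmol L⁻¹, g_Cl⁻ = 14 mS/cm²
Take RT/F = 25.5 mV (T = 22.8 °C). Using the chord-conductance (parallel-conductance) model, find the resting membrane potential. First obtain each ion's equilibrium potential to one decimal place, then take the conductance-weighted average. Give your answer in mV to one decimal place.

-48.4 mV

E_K⁺ = (25.5/1)·ln(4.39/151) = -90.2 mV
E_Na⁺ = (25.5/1)·ln(127/19.3) = 48.0 mV
E_Cl⁻ = (25.5/-1)·ln(125/28.7) = -37.5 mV
Vm = (Σ gᵢEᵢ)/(Σ gᵢ) = (7.1·-90.2 + 1.5·48.0 + 14·-37.5) / (7.1 + 1.5 + 14)
= -1093.42 / 22.6 = -48.38 mV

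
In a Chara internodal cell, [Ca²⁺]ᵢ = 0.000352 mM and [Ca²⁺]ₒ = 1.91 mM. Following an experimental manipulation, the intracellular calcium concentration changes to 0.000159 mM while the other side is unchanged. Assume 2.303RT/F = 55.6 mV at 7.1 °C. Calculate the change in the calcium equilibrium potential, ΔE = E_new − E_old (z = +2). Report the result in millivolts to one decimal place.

9.6 mV

E_old = (55.6/2)·log₁₀(1.91/0.000352) = 103.82 mV
E_new = (55.6/2)·log₁₀(1.91/0.000159) = 113.41 mV
ΔE = 113.41 − (103.82) = 9.60 mV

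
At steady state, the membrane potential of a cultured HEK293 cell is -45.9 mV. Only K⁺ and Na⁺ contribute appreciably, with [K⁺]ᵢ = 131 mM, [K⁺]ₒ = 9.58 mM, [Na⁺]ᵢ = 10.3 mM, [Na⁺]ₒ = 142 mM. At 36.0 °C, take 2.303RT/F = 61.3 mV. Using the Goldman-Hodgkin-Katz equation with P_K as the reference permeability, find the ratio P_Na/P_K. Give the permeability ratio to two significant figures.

0.098

Let α = P_Na/P_K. GHK: Vm = 61.3·log₁₀[(Kₒ + α·Naₒ)/(Kᵢ + α·Naᵢ)].
10^(Vm/61.3) = 10^(-45.9/61.3) = 0.17833
So 0.17833·(Kᵢ + α·Naᵢ) = Kₒ + α·Naₒ → α = (0.17833·131.0 − 9.58) / (142.0 − 0.17833·10.3)
α = (23.36 − 9.58) / (142.0 − 1.837) = 13.78/140.2 = 0.09832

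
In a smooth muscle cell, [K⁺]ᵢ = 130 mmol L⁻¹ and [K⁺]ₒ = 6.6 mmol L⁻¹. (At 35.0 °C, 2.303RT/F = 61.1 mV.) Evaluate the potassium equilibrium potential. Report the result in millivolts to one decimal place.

E = (61.1/z) · log₁₀([K⁺]_out/[K⁺]_in) with z = +1.
= (61.1/1) · log₁₀(6.6/130) = 61.10 · log₁₀(0.05077)
= 61.10 · (-1.2944) = -79.09 mV

-79.1 mV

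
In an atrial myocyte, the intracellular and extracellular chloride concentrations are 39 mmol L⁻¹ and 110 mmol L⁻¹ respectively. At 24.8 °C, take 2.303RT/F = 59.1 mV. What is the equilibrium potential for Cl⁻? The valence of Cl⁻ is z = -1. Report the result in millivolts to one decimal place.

-26.6 mV

E = (59.1/z) · log₁₀([Cl⁻]_out/[Cl⁻]_in) with z = -1.
For an anion, dividing by z = -1 reverses the sign.
= (59.1/-1) · log₁₀(110/39) = -59.10 · log₁₀(2.821)
= -59.10 · (0.4503) = -26.61 mV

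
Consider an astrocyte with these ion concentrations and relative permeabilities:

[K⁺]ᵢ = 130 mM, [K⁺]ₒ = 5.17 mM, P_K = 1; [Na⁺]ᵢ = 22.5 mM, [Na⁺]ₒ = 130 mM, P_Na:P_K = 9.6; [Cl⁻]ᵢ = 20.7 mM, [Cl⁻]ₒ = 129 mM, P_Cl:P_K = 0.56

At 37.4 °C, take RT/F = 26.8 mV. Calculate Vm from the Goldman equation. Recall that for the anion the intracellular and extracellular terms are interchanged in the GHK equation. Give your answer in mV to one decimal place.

Vm = 26.8 · ln[(Σ P·[cation]ₒ + Σ P·[anion]ᵢ) / (Σ P·[cation]ᵢ + Σ P·[anion]ₒ)]
Numerator = 1×5.17 + 9.6×130 + 0.56×20.7 = 1265
Denominator = 1×130 + 9.6×22.5 + 0.56×129 = 418.2
Vm = 26.8 · ln(3.024) = 26.8 × (1.1066) = 29.66 mV

29.7 mV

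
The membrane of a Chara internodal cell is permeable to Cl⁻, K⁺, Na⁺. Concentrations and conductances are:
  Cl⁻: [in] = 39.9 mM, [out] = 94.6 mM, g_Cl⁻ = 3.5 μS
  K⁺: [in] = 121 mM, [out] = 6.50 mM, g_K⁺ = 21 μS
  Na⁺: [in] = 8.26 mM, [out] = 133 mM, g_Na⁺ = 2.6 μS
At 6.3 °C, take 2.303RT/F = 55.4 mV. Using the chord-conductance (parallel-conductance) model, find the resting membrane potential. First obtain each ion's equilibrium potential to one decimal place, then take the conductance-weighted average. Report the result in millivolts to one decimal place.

E_Cl⁻ = (55.4/-1)·log₁₀(94.6/39.9) = -20.8 mV
E_K⁺ = (55.4/1)·log₁₀(6.50/121) = -70.4 mV
E_Na⁺ = (55.4/1)·log₁₀(133/8.26) = 66.9 mV
Vm = (Σ gᵢEᵢ)/(Σ gᵢ) = (3.5·-20.8 + 21·-70.4 + 2.6·66.9) / (3.5 + 21 + 2.6)
= -1377.26 / 27.1 = -50.82 mV

-50.8 mV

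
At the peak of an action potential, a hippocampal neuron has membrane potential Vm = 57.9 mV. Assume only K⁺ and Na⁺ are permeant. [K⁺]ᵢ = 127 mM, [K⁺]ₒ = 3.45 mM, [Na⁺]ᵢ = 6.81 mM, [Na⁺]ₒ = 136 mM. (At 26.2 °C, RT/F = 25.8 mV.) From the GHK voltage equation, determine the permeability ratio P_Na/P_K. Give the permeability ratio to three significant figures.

Let α = P_Na/P_K. GHK: Vm = 25.8·ln[(Kₒ + α·Naₒ)/(Kᵢ + α·Naᵢ)].
e^(Vm/25.8) = e^(57.9/25.8) = 9.4327
So 9.4327·(Kᵢ + α·Naᵢ) = Kₒ + α·Naₒ → α = (9.4327·127.0 − 3.45) / (136.0 − 9.4327·6.81)
α = (1198 − 3.45) / (136.0 − 64.24) = 1195/71.76 = 16.65

16.6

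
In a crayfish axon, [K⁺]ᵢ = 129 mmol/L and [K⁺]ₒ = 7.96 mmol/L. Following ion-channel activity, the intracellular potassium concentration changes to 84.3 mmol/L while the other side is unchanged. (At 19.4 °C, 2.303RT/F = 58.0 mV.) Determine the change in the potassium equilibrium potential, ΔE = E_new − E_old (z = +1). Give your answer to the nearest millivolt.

E_old = (58.0/1)·log₁₀(7.96/129) = -70.16 mV
E_new = (58.0/1)·log₁₀(7.96/84.3) = -59.45 mV
ΔE = -59.45 − (-70.16) = 10.72 mV

11 mV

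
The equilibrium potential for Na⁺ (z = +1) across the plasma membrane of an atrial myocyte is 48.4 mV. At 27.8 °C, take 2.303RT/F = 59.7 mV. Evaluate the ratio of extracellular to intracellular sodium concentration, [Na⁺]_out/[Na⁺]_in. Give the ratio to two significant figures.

log₁₀([out]/[in]) = E·z/(59.7) = 48.4 × 1 / 59.7 = 0.8107
[out]/[in] = 10^(0.8107) = 6.467

6.5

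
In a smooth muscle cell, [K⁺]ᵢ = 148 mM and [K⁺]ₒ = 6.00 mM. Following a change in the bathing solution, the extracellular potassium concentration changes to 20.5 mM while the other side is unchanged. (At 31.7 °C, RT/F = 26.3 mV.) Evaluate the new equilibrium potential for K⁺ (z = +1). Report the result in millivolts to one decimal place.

-52.0 mV

After the shift: [K⁺]_out = 20.5, [K⁺]_in = 148 mM.
E_new = (26.3/1)·ln(20.5/148) = 26.30 · (-1.9768) = -51.99 mV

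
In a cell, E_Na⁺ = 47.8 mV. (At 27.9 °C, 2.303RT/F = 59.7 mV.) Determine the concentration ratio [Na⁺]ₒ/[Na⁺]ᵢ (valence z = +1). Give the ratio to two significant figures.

6.3

log₁₀([out]/[in]) = E·z/(59.7) = 47.8 × 1 / 59.7 = 0.8007
[out]/[in] = 10^(0.8007) = 6.319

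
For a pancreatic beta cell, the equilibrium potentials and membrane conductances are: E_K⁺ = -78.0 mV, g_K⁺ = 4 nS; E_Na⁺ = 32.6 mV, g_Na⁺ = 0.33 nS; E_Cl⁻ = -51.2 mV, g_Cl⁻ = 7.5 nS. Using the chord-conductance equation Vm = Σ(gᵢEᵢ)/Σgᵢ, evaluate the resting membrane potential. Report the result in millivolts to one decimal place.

Σ gᵢEᵢ = 4·(-78.0) + 0.33·(32.6) + 7.5·(-51.2) = -685.24
Σ gᵢ = 4 + 0.33 + 7.5 = 11.83
Vm = -685.24 / 11.83 = -57.92 mV

-57.9 mV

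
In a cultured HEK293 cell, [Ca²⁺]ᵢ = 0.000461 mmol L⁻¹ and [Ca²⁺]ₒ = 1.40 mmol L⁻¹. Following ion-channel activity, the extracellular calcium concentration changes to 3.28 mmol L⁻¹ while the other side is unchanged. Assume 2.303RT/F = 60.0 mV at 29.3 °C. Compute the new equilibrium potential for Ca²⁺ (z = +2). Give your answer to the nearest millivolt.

116 mV

After the shift: [Ca²⁺]_out = 3.28, [Ca²⁺]_in = 0.000461 mmol L⁻¹.
E_new = (60.0/2)·log₁₀(3.28/0.000461) = 30.00 · (3.8522) = 115.57 mV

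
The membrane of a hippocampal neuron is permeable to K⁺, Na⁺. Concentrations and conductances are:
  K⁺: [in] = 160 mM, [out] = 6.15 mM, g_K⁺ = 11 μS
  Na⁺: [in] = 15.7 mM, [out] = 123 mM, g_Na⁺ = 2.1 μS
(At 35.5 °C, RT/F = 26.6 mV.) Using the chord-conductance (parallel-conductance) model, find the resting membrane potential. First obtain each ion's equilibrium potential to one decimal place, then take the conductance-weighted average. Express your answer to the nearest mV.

E_K⁺ = (26.6/1)·ln(6.15/160) = -86.7 mV
E_Na⁺ = (26.6/1)·ln(123/15.7) = 54.8 mV
Vm = (Σ gᵢEᵢ)/(Σ gᵢ) = (11·-86.7 + 2.1·54.8) / (11 + 2.1)
= -838.62 / 13.1 = -64.02 mV

-64 mV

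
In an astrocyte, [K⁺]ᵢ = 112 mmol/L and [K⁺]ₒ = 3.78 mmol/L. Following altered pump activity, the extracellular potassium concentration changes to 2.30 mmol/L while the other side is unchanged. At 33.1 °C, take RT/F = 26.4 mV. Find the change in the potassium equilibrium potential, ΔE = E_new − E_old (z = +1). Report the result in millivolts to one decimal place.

-13.1 mV

E_old = (26.4/1)·ln(3.78/112) = -89.46 mV
E_new = (26.4/1)·ln(2.30/112) = -102.58 mV
ΔE = -102.58 − (-89.46) = -13.12 mV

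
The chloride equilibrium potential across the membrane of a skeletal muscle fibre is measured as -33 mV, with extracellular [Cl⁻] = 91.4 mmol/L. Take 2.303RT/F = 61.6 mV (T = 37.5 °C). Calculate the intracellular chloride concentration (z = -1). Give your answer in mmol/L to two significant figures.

Nernst: E = (61.6/-1) · log₁₀([out]/[in]), so log₁₀([out]/[in]) = -33.0 × -1 / 61.6 = 0.5357.
[out]/[in] = 10^(0.5357) = 3.433.
[in] = 91.4 / 3.433 = 26.62 mmol/L.

27 mmol/L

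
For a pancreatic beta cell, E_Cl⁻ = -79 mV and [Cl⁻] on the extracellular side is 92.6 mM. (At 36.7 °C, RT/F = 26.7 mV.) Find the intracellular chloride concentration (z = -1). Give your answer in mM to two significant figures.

4.8 mM

Nernst: E = (26.7/-1) · ln([out]/[in]), so ln([out]/[in]) = -79.0 × -1 / 26.7 = 2.9588.
[out]/[in] = e^(2.9588) = 19.27.
[in] = 92.6 / 19.27 = 4.804 mM.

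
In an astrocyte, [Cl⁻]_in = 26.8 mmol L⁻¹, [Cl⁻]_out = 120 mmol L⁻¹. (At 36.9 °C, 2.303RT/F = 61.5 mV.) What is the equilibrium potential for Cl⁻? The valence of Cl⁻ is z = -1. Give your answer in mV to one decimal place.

E = (61.5/z) · log₁₀([Cl⁻]_out/[Cl⁻]_in) with z = -1.
For an anion, dividing by z = -1 reverses the sign.
= (61.5/-1) · log₁₀(120/26.8) = -61.50 · log₁₀(4.478)
= -61.50 · (0.6510) = -40.04 mV

-40.0 mV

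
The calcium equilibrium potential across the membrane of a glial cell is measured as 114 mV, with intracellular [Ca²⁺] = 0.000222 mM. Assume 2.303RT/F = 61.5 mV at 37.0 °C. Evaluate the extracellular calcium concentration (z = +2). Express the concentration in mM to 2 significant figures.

1.1 mM

Nernst: E = (61.5/2) · log₁₀([out]/[in]), so log₁₀([out]/[in]) = 114.0 × 2 / 61.5 = 3.7073.
[out]/[in] = 10^(3.7073) = 5097.
[out] = 5097 × 0.000222 = 1.132 mM.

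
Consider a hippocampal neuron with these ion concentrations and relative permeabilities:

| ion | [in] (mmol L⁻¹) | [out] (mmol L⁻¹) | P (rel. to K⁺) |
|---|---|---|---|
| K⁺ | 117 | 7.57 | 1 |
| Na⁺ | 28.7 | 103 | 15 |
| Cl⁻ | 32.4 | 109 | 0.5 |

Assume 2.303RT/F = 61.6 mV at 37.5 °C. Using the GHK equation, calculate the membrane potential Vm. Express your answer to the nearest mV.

Vm = 61.6 · log₁₀[(Σ P·[cation]ₒ + Σ P·[anion]ᵢ) / (Σ P·[cation]ᵢ + Σ P·[anion]ₒ)]
Numerator = 1×7.57 + 15×103 + 0.5×32.4 = 1569
Denominator = 1×117 + 15×28.7 + 0.5×109 = 602
Vm = 61.6 · log₁₀(2.6059) = 61.6 × (0.4160) = 25.62 mV

26 mV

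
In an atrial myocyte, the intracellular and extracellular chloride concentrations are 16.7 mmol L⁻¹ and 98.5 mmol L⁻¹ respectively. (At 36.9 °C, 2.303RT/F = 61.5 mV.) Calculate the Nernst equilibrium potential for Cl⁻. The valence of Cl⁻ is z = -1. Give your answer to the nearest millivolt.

E = (61.5/z) · log₁₀([Cl⁻]_out/[Cl⁻]_in) with z = -1.
For an anion, dividing by z = -1 reverses the sign.
= (61.5/-1) · log₁₀(98.5/16.7) = -61.50 · log₁₀(5.898)
= -61.50 · (0.7707) = -47.40 mV

-47 mV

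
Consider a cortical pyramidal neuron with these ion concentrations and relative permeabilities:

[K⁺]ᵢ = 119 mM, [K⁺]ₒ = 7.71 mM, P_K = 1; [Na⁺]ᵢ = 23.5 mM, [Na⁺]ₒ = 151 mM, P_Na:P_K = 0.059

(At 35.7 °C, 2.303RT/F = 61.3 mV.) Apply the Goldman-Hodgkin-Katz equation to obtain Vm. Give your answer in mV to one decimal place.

-52.7 mV

Vm = 61.3 · log₁₀[(Σ P·[cation]ₒ + Σ P·[anion]ᵢ) / (Σ P·[cation]ᵢ + Σ P·[anion]ₒ)]
Numerator = 1×7.71 + 0.059×151 = 16.62
Denominator = 1×119 + 0.059×23.5 = 120.4
Vm = 61.3 · log₁₀(0.13805) = 61.3 × (-0.8600) = -52.72 mV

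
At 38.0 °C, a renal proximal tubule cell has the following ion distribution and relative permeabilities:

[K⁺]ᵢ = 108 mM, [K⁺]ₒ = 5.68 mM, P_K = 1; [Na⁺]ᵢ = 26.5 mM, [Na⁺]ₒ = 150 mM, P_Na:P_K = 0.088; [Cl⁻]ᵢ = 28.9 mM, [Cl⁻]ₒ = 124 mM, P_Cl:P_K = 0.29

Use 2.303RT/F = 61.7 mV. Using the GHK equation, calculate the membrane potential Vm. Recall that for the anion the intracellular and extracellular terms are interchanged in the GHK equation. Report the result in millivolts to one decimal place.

-45.0 mV

Vm = 61.7 · log₁₀[(Σ P·[cation]ₒ + Σ P·[anion]ᵢ) / (Σ P·[cation]ᵢ + Σ P·[anion]ₒ)]
Numerator = 1×5.68 + 0.088×150 + 0.29×28.9 = 27.26
Denominator = 1×108 + 0.088×26.5 + 0.29×124 = 146.3
Vm = 61.7 · log₁₀(0.18635) = 61.7 × (-0.7297) = -45.02 mV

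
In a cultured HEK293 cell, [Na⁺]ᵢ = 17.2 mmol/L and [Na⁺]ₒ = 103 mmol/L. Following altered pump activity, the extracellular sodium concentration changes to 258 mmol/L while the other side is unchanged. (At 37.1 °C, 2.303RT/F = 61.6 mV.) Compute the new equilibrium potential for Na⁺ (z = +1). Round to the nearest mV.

After the shift: [Na⁺]_out = 258, [Na⁺]_in = 17.2 mmol/L.
E_new = (61.6/1)·log₁₀(258/17.2) = 61.60 · (1.1761) = 72.45 mV

72 mV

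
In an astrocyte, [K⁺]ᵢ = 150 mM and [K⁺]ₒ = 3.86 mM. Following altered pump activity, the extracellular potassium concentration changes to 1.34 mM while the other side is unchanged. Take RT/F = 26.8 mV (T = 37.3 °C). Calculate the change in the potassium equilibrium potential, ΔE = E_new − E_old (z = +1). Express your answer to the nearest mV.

E_old = (26.8/1)·ln(3.86/150) = -98.09 mV
E_new = (26.8/1)·ln(1.34/150) = -126.44 mV
ΔE = -126.44 − (-98.09) = -28.35 mV

-28 mV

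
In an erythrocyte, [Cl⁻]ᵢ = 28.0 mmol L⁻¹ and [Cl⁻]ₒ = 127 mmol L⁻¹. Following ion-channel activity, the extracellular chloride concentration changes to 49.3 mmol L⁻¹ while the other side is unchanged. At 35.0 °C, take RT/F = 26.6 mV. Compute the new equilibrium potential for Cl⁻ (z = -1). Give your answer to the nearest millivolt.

After the shift: [Cl⁻]_out = 49.3, [Cl⁻]_in = 28.0 mmol L⁻¹.
E_new = (26.6/-1)·ln(49.3/28.0) = -26.60 · (0.5657) = -15.05 mV

-15 mV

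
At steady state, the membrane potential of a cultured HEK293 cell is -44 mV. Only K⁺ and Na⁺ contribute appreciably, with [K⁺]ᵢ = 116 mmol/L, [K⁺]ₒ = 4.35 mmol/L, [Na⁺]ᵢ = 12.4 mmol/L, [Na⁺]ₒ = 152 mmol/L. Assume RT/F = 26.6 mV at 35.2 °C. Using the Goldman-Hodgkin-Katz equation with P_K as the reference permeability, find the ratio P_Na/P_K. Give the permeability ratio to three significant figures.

0.119

Let α = P_Na/P_K. GHK: Vm = 26.6·ln[(Kₒ + α·Naₒ)/(Kᵢ + α·Naᵢ)].
e^(Vm/26.6) = e^(-44.0/26.6) = 0.19126
So 0.19126·(Kᵢ + α·Naᵢ) = Kₒ + α·Naₒ → α = (0.19126·116.0 − 4.35) / (152.0 − 0.19126·12.4)
α = (22.19 − 4.35) / (152.0 − 2.372) = 17.84/149.6 = 0.1192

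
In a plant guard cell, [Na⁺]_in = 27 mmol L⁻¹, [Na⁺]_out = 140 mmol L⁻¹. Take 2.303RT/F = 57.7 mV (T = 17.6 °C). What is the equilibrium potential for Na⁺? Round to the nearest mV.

41 mV

E = (57.7/z) · log₁₀([Na⁺]_out/[Na⁺]_in) with z = +1.
= (57.7/1) · log₁₀(140/27) = 57.70 · log₁₀(5.185)
= 57.70 · (0.7148) = 41.24 mV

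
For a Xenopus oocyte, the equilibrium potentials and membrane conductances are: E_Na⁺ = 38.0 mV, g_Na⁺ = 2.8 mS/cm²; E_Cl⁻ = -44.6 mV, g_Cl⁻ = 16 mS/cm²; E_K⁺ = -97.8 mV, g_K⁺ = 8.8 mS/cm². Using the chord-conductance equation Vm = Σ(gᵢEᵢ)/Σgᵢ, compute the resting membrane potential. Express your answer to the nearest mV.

-53 mV

Σ gᵢEᵢ = 2.8·(38.0) + 16·(-44.6) + 8.8·(-97.8) = -1467.84
Σ gᵢ = 2.8 + 16 + 8.8 = 27.6
Vm = -1467.84 / 27.6 = -53.18 mV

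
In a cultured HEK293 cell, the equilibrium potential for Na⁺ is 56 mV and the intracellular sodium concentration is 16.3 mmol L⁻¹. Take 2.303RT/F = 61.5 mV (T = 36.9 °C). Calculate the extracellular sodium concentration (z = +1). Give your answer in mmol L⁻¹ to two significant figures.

130 mmol L⁻¹

Nernst: E = (61.5/1) · log₁₀([out]/[in]), so log₁₀([out]/[in]) = 56.0 × 1 / 61.5 = 0.9106.
[out]/[in] = 10^(0.9106) = 8.139.
[out] = 8.139 × 16.3 = 132.7 mmol L⁻¹.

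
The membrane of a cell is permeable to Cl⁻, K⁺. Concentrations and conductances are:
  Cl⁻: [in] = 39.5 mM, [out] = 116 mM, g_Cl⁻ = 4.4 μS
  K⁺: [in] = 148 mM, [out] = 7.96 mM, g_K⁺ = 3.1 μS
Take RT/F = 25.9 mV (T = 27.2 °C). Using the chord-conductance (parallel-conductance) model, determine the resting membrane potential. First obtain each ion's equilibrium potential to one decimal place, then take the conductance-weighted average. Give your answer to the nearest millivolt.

-48 mV

E_Cl⁻ = (25.9/-1)·ln(116/39.5) = -27.9 mV
E_K⁺ = (25.9/1)·ln(7.96/148) = -75.7 mV
Vm = (Σ gᵢEᵢ)/(Σ gᵢ) = (4.4·-27.9 + 3.1·-75.7) / (4.4 + 3.1)
= -357.43 / 7.5 = -47.66 mV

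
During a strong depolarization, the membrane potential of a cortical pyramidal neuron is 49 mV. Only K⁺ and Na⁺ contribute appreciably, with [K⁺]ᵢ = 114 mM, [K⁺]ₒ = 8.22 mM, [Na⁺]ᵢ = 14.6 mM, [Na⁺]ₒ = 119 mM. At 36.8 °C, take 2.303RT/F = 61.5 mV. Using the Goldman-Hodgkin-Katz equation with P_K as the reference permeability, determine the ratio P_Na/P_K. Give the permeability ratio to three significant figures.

25.6

Let α = P_Na/P_K. GHK: Vm = 61.5·log₁₀[(Kₒ + α·Naₒ)/(Kᵢ + α·Naᵢ)].
10^(Vm/61.5) = 10^(49.0/61.5) = 6.2625
So 6.2625·(Kᵢ + α·Naᵢ) = Kₒ + α·Naₒ → α = (6.2625·114.0 − 8.22) / (119.0 − 6.2625·14.6)
α = (713.9 − 8.22) / (119.0 − 91.43) = 705.7/27.57 = 25.6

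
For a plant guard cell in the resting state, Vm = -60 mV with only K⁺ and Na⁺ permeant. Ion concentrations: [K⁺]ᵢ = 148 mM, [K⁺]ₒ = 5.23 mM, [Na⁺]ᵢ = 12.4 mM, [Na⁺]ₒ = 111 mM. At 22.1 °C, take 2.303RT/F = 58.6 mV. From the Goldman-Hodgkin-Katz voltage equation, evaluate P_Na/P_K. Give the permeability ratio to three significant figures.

Let α = P_Na/P_K. GHK: Vm = 58.6·log₁₀[(Kₒ + α·Naₒ)/(Kᵢ + α·Naᵢ)].
10^(Vm/58.6) = 10^(-60.0/58.6) = 0.094648
So 0.094648·(Kᵢ + α·Naᵢ) = Kₒ + α·Naₒ → α = (0.094648·148.0 − 5.23) / (111.0 − 0.094648·12.4)
α = (14.01 − 5.23) / (111.0 − 1.174) = 8.778/109.8 = 0.07992

0.0799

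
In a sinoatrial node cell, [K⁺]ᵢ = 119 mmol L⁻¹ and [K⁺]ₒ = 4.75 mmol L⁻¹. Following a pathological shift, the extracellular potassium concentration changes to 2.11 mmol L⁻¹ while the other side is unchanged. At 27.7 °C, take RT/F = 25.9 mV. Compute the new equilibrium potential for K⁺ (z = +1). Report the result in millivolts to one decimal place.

After the shift: [K⁺]_out = 2.11, [K⁺]_in = 119 mmol L⁻¹.
E_new = (25.9/1)·ln(2.11/119) = 25.90 · (-4.0324) = -104.44 mV

-104.4 mV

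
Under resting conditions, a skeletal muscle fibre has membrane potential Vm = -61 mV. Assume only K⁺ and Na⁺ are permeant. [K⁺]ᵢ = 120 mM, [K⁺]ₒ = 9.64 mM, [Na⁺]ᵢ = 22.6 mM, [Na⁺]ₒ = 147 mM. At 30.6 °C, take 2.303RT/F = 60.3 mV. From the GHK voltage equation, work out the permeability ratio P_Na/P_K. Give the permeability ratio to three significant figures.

0.0141

Let α = P_Na/P_K. GHK: Vm = 60.3·log₁₀[(Kₒ + α·Naₒ)/(Kᵢ + α·Naᵢ)].
10^(Vm/60.3) = 10^(-61.0/60.3) = 0.097362
So 0.097362·(Kᵢ + α·Naᵢ) = Kₒ + α·Naₒ → α = (0.097362·120.0 − 9.64) / (147.0 − 0.097362·22.6)
α = (11.68 − 9.64) / (147.0 − 2.2) = 2.043/144.8 = 0.01411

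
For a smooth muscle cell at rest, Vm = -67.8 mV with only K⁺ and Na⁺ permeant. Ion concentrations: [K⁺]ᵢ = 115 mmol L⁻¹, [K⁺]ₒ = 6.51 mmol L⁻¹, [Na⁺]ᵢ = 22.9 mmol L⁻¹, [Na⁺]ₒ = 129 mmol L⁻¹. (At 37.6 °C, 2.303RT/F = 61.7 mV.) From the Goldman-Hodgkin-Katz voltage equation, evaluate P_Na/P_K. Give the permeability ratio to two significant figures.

0.021

Let α = P_Na/P_K. GHK: Vm = 61.7·log₁₀[(Kₒ + α·Naₒ)/(Kᵢ + α·Naᵢ)].
10^(Vm/61.7) = 10^(-67.8/61.7) = 0.079641
So 0.079641·(Kᵢ + α·Naᵢ) = Kₒ + α·Naₒ → α = (0.079641·115.0 − 6.51) / (129.0 − 0.079641·22.9)
α = (9.159 − 6.51) / (129.0 − 1.824) = 2.649/127.2 = 0.02083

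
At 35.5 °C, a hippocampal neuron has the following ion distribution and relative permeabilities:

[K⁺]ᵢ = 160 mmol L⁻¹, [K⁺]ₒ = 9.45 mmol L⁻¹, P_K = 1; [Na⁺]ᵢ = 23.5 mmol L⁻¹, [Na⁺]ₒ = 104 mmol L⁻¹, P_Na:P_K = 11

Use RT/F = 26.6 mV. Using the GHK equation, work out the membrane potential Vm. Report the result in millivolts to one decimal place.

Vm = 26.6 · ln[(Σ P·[cation]ₒ + Σ P·[anion]ᵢ) / (Σ P·[cation]ᵢ + Σ P·[anion]ₒ)]
Numerator = 1×9.45 + 11×104 = 1153
Denominator = 1×160 + 11×23.5 = 418.5
Vm = 26.6 · ln(2.7562) = 26.6 × (1.0138) = 26.97 mV

27.0 mV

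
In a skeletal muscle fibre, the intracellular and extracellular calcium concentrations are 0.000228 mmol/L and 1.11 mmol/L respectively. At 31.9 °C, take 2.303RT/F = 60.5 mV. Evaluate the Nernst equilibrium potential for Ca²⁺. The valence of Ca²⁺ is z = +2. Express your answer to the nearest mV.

E = (60.5/z) · log₁₀([Ca²⁺]_out/[Ca²⁺]_in) with z = +2.
= (60.5/2) · log₁₀(1.11/0.000228) = 30.25 · log₁₀(4868)
= 30.25 · (3.6874) = 111.54 mV

112 mV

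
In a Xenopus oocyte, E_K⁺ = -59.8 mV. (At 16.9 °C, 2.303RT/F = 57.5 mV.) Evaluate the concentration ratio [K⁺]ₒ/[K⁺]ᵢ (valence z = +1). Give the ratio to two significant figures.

0.091

log₁₀([out]/[in]) = E·z/(57.5) = -59.8 × 1 / 57.5 = -1.0400
[out]/[in] = 10^(-1.0400) = 0.0912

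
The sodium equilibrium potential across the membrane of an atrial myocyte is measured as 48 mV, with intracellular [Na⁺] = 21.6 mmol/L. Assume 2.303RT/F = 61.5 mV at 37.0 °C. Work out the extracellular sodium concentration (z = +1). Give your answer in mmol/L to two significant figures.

Nernst: E = (61.5/1) · log₁₀([out]/[in]), so log₁₀([out]/[in]) = 48.0 × 1 / 61.5 = 0.7805.
[out]/[in] = 10^(0.7805) = 6.032.
[out] = 6.032 × 21.6 = 130.3 mmol/L.

130 mmol/L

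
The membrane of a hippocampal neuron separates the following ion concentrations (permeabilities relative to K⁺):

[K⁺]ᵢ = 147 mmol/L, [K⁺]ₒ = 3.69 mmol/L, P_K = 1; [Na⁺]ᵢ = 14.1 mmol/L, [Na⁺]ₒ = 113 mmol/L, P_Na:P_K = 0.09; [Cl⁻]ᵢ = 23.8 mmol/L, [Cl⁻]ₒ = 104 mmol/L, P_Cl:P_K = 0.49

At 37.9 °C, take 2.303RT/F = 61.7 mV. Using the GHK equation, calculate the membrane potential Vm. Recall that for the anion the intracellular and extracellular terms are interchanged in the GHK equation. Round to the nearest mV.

-55 mV

Vm = 61.7 · log₁₀[(Σ P·[cation]ₒ + Σ P·[anion]ᵢ) / (Σ P·[cation]ᵢ + Σ P·[anion]ₒ)]
Numerator = 1×3.69 + 0.09×113 + 0.49×23.8 = 25.52
Denominator = 1×147 + 0.09×14.1 + 0.49×104 = 199.2
Vm = 61.7 · log₁₀(0.1281) = 61.7 × (-0.8924) = -55.06 mV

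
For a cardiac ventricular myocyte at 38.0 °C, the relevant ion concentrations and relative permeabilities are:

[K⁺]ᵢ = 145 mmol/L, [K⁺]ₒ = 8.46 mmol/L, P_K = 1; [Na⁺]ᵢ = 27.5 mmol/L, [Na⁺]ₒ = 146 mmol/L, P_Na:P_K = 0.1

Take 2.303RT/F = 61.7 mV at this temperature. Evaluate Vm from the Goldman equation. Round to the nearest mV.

Vm = 61.7 · log₁₀[(Σ P·[cation]ₒ + Σ P·[anion]ᵢ) / (Σ P·[cation]ᵢ + Σ P·[anion]ₒ)]
Numerator = 1×8.46 + 0.1×146 = 23.06
Denominator = 1×145 + 0.1×27.5 = 147.8
Vm = 61.7 · log₁₀(0.15607) = 61.7 × (-0.8067) = -49.77 mV

-50 mV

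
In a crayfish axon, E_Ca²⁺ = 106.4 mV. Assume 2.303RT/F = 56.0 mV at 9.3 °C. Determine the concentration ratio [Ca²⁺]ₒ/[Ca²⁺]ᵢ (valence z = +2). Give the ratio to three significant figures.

6310

log₁₀([out]/[in]) = E·z/(56.0) = 106.4 × 2 / 56.0 = 3.8000
[out]/[in] = 10^(3.8000) = 6310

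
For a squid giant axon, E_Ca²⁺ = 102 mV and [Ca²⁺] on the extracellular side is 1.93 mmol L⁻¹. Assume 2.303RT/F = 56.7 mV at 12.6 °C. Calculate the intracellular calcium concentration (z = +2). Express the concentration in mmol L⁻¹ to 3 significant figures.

0.000487 mmol L⁻¹

Nernst: E = (56.7/2) · log₁₀([out]/[in]), so log₁₀([out]/[in]) = 102.0 × 2 / 56.7 = 3.5979.
[out]/[in] = 10^(3.5979) = 3962.
[in] = 1.93 / 3962 = 0.0004872 mmol L⁻¹.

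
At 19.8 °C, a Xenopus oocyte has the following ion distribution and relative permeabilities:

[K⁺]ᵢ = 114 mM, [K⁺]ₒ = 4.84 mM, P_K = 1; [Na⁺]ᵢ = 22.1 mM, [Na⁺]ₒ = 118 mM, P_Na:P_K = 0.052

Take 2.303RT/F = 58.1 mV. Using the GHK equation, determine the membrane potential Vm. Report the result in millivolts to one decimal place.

-59.3 mV

Vm = 58.1 · log₁₀[(Σ P·[cation]ₒ + Σ P·[anion]ᵢ) / (Σ P·[cation]ᵢ + Σ P·[anion]ₒ)]
Numerator = 1×4.84 + 0.052×118 = 10.98
Denominator = 1×114 + 0.052×22.1 = 115.1
Vm = 58.1 · log₁₀(0.09532) = 58.1 × (-1.0208) = -59.31 mV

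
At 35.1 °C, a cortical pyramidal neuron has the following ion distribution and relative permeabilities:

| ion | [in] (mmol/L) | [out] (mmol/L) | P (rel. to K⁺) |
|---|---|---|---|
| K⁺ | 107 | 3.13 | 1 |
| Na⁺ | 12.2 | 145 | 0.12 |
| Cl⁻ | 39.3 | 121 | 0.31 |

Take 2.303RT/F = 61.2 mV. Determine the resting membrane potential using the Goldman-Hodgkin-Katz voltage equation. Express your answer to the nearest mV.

Vm = 61.2 · log₁₀[(Σ P·[cation]ₒ + Σ P·[anion]ᵢ) / (Σ P·[cation]ᵢ + Σ P·[anion]ₒ)]
Numerator = 1×3.13 + 0.12×145 + 0.31×39.3 = 32.71
Denominator = 1×107 + 0.12×12.2 + 0.31×121 = 146
Vm = 61.2 · log₁₀(0.2241) = 61.2 × (-0.6496) = -39.75 mV

-40 mV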